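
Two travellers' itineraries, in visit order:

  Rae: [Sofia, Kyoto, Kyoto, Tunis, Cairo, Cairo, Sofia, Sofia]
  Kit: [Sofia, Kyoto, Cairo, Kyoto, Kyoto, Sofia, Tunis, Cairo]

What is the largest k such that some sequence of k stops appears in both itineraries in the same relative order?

5

Taking Sofia at Rae[1]=Kit[1], then Kyoto at Rae[2]=Kit[4], then Kyoto at Rae[3]=Kit[5], then Tunis at Rae[4]=Kit[7], then Cairo at Rae[6]=Kit[8] gives a common subsequence of length 5. dp[8][8] = 5 confirms this is the maximum.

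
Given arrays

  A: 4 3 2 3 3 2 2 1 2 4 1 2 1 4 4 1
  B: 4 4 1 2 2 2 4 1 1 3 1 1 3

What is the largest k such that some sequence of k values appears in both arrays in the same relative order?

8

Match 4 (A #1, B #2) → 2 (A #3, B #4) → 2 (A #6, B #5) → 2 (A #7, B #6) → 1 (A #8, B #8) → 1 (A #11, B #9) → 1 (A #13, B #11) → 1 (A #16, B #12) — 8 values in the same relative order in both. The LCS DP gives dp[16][13] = 8, so this is optimal.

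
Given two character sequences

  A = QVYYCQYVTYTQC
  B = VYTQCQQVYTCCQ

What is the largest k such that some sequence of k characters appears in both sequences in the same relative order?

Match V at A[2]=B[1] → Y at A[3]=B[2] → C at A[5]=B[5] → Q at A[6]=B[7] → V at A[8]=B[8] → Y at A[10]=B[9] → T at A[11]=B[10] → Q at A[12]=B[13] — 8 characters in the same relative order in both. The LCS DP gives dp[13][13] = 8, so this is optimal.

8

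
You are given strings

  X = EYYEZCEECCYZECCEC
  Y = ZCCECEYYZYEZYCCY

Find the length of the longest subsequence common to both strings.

Match Z (X #5, Y #1), C (X #6, Y #3), E (X #7, Y #4), E (X #8, Y #6), Y (X #11, Y #8), Z (X #12, Y #9), E (X #13, Y #11), C (X #14, Y #14), C (X #15, Y #15) — 9 characters in the same relative order in both. The LCS DP gives dp[17][16] = 9, so this is optimal.

9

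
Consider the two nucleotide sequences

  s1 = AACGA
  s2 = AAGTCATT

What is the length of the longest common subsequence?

4

One common subsequence of length 4: A (s1 #1, s2 #1), A (s1 #2, s2 #2), C (s1 #3, s2 #5), A (s1 #5, s2 #6). The LCS DP gives dp[5][8] = 4, so this is optimal.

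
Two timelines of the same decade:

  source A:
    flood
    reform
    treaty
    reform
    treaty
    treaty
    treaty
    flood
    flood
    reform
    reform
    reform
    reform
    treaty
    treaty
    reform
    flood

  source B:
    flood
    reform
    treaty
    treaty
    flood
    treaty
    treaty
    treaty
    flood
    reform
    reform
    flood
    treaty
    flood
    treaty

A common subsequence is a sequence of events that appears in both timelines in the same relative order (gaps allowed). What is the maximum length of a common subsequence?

11

Taking flood (source A #1, source B #1), then reform (source A #2, source B #2), then treaty (source A #3, source B #4), then treaty (source A #5, source B #6), then treaty (source A #6, source B #7), then treaty (source A #7, source B #8), then flood (source A #9, source B #9), then reform (source A #10, source B #10), then reform (source A #11, source B #11), then treaty (source A #14, source B #13), then treaty (source A #15, source B #15) gives a common subsequence of length 11. dp[17][15] = 11 confirms this is the maximum.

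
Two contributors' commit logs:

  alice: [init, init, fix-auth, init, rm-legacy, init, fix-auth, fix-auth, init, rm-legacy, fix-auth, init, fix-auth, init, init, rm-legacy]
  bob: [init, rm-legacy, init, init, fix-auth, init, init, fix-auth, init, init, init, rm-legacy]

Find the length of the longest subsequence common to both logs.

10

Pick init (alice #1, bob #3), then init (alice #2, bob #4), then fix-auth (alice #3, bob #5), then init (alice #6, bob #6), then init (alice #9, bob #7), then fix-auth (alice #11, bob #8), then init (alice #12, bob #9), then init (alice #14, bob #10), then init (alice #15, bob #11), then rm-legacy (alice #16, bob #12); all 10 commits appear in both, in order. Since dp[16][12] = 10, nothing longer is possible.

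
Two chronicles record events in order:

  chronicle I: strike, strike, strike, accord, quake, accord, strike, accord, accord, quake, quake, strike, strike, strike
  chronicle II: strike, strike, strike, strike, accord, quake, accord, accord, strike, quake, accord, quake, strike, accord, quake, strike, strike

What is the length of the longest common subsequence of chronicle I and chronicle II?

Match strike (chronicle I #1, chronicle II #2), strike (chronicle I #2, chronicle II #3), strike (chronicle I #3, chronicle II #4), accord (chronicle I #4, chronicle II #5), quake (chronicle I #5, chronicle II #6), accord (chronicle I #6, chronicle II #8), strike (chronicle I #7, chronicle II #9), accord (chronicle I #8, chronicle II #11), accord (chronicle I #9, chronicle II #14), quake (chronicle I #11, chronicle II #15), strike (chronicle I #13, chronicle II #16), strike (chronicle I #14, chronicle II #17) — 12 events in the same relative order in both, and the DP table's final entry dp[14][17] is also 12, so no common subsequence is longer.

12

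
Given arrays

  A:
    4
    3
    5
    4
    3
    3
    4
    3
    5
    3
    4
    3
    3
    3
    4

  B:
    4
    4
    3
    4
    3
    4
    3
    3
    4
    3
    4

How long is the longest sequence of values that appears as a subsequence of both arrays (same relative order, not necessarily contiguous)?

One common subsequence of length 10: 4 [1,2]; then 3 [2,3]; then 4 [4,4]; then 3 [6,5]; then 4 [7,6]; then 3 [8,7]; then 3 [10,8]; then 4 [11,9]; then 3 [14,10]; then 4 [15,11]. dp[15][11] = 10 confirms this is the maximum.

10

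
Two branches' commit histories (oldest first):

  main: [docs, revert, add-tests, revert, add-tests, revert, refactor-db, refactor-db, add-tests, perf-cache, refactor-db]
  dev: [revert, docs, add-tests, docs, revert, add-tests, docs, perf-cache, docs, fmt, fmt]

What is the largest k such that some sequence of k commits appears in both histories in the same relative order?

5

Pick docs at main[1]=dev[2], then add-tests at main[3]=dev[3], then revert at main[4]=dev[5], then add-tests at main[5]=dev[6], then perf-cache at main[10]=dev[8]; all 5 commits appear in both, in order. dp[11][11] = 5 confirms this is the maximum.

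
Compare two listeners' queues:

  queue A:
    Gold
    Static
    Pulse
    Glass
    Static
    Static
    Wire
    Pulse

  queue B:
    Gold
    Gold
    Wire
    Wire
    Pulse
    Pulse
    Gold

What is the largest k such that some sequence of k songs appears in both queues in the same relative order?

3

Taking Gold at queue A[1]=queue B[2] → Pulse at queue A[3]=queue B[5] → Pulse at queue A[8]=queue B[6] gives a common subsequence of length 3. Since dp[8][7] = 3, nothing longer is possible.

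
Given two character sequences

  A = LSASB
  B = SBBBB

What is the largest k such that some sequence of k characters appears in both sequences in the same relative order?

Taking S [2,1], then B [5,5] gives a common subsequence of length 2, and the DP table's final entry dp[5][5] is also 2, so no common subsequence is longer.

2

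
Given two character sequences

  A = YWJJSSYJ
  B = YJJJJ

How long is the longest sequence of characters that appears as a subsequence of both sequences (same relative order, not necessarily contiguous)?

Match Y (A #1, B #1); then J (A #3, B #3); then J (A #4, B #4); then J (A #8, B #5) — 4 characters in the same relative order in both. Since dp[8][5] = 4, nothing longer is possible.

4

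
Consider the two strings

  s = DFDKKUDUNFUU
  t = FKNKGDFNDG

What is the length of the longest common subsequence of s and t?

One common subsequence of length 5: F (s #2, t #1); then K (s #4, t #2); then K (s #5, t #4); then D (s #7, t #6); then N (s #9, t #8), and the DP table's final entry dp[12][10] is also 5, so no common subsequence is longer.

5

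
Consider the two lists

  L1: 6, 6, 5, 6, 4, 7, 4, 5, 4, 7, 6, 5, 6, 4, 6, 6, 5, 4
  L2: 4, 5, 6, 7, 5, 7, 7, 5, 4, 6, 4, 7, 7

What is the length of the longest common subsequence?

Match 5 (L1 #3, L2 #2); then 6 (L1 #4, L2 #3); then 7 (L1 #6, L2 #4); then 5 (L1 #8, L2 #5); then 7 (L1 #10, L2 #7); then 5 (L1 #12, L2 #8); then 4 (L1 #14, L2 #9); then 6 (L1 #16, L2 #10); then 4 (L1 #18, L2 #11) — 9 values in the same relative order in both, and the DP table's final entry dp[18][13] is also 9, so no common subsequence is longer.

9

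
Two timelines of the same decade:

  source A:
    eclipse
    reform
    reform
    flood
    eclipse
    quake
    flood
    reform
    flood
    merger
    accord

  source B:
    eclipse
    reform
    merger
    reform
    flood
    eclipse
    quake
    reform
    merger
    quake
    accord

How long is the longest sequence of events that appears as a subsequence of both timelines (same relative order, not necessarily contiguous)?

9

Taking eclipse at source A[1]=source B[1]; then reform at source A[2]=source B[2]; then reform at source A[3]=source B[4]; then flood at source A[4]=source B[5]; then eclipse at source A[5]=source B[6]; then quake at source A[6]=source B[7]; then reform at source A[8]=source B[8]; then merger at source A[10]=source B[9]; then accord at source A[11]=source B[11] gives a common subsequence of length 9. Since dp[11][11] = 9, nothing longer is possible.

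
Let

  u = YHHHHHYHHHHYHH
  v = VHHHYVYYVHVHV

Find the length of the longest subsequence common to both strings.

Taking H [2,2], H [3,3], H [4,4], Y [7,7], Y [12,8], H [13,10], H [14,12] gives a common subsequence of length 7. dp[14][13] = 7 confirms this is the maximum.

7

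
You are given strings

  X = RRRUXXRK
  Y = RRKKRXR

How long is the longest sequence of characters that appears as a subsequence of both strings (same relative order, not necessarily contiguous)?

One common subsequence of length 5: R (X #1, Y #1), R (X #2, Y #2), R (X #3, Y #5), X (X #6, Y #6), R (X #7, Y #7). The LCS DP gives dp[8][7] = 5, so this is optimal.

5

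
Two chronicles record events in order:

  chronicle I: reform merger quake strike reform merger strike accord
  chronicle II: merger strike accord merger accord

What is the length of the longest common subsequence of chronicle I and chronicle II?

4

Taking merger at chronicle I[2]=chronicle II[1], strike at chronicle I[4]=chronicle II[2], merger at chronicle I[6]=chronicle II[4], accord at chronicle I[8]=chronicle II[5] gives a common subsequence of length 4, and the DP table's final entry dp[8][5] is also 4, so no common subsequence is longer.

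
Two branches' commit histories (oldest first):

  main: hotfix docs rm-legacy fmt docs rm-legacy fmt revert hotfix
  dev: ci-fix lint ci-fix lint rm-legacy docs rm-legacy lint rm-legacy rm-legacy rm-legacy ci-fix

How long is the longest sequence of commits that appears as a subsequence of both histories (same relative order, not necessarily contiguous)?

3

One common subsequence of length 3: docs at main[2]=dev[6], then rm-legacy at main[3]=dev[10], then rm-legacy at main[6]=dev[11]. The LCS DP gives dp[9][12] = 3, so this is optimal.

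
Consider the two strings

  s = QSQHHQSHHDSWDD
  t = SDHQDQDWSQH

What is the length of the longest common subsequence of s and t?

Match S at s[2]=t[1]; then Q at s[3]=t[4]; then Q at s[6]=t[6]; then S at s[7]=t[9]; then H at s[9]=t[11] — 5 characters in the same relative order in both. Since dp[14][11] = 5, nothing longer is possible.

5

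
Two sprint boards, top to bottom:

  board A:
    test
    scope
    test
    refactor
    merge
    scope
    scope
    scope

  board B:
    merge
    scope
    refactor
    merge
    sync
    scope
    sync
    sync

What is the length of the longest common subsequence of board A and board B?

4

One common subsequence of length 4: scope (board A #2, board B #2); then refactor (board A #4, board B #3); then merge (board A #5, board B #4); then scope (board A #6, board B #6), and the DP table's final entry dp[8][8] is also 4, so no common subsequence is longer.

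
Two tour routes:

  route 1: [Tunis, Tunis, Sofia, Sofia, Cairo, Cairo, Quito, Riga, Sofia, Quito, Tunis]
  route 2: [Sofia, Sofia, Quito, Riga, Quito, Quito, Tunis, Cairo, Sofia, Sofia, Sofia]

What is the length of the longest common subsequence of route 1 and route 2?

6

Match Sofia at route 1[3]=route 2[1] → Sofia at route 1[4]=route 2[2] → Quito at route 1[7]=route 2[3] → Riga at route 1[8]=route 2[4] → Quito at route 1[10]=route 2[6] → Tunis at route 1[11]=route 2[7] — 6 stops in the same relative order in both, and the DP table's final entry dp[11][11] is also 6, so no common subsequence is longer.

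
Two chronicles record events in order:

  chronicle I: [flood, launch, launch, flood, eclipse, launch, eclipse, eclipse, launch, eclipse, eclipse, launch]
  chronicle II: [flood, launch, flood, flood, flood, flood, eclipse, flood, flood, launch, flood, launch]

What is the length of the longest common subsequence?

6

Match flood at chronicle I[1]=chronicle II[1]; then launch at chronicle I[2]=chronicle II[2]; then flood at chronicle I[4]=chronicle II[6]; then eclipse at chronicle I[5]=chronicle II[7]; then launch at chronicle I[6]=chronicle II[10]; then launch at chronicle I[12]=chronicle II[12] — 6 events in the same relative order in both, and the DP table's final entry dp[12][12] is also 6, so no common subsequence is longer.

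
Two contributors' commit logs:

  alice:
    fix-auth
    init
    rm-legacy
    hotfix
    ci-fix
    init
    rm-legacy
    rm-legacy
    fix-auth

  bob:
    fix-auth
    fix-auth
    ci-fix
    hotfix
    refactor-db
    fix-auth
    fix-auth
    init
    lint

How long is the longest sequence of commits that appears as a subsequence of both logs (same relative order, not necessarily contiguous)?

Taking fix-auth at alice[1]=bob[2], hotfix at alice[4]=bob[4], init at alice[6]=bob[8] gives a common subsequence of length 3, and the DP table's final entry dp[9][9] is also 3, so no common subsequence is longer.

3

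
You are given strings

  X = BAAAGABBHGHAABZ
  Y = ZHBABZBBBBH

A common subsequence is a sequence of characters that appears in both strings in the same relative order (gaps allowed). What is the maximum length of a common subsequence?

Taking B (X #1, Y #3) → A (X #2, Y #4) → B (X #7, Y #9) → B (X #8, Y #10) → H (X #11, Y #11) gives a common subsequence of length 5, and the DP table's final entry dp[15][11] is also 5, so no common subsequence is longer.

5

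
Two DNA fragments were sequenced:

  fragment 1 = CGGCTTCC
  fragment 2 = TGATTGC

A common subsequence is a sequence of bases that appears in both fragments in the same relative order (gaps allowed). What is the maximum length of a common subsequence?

4

Match G (fragment 1 #2, fragment 2 #2), T (fragment 1 #5, fragment 2 #4), T (fragment 1 #6, fragment 2 #5), C (fragment 1 #8, fragment 2 #7) — 4 bases in the same relative order in both. Since dp[8][7] = 4, nothing longer is possible.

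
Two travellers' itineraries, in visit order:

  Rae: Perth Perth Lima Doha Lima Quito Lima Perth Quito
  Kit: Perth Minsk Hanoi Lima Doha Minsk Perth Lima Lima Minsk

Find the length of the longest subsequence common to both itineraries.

5

Taking Perth [1,1]; then Lima [3,4]; then Doha [4,5]; then Lima [5,8]; then Lima [7,9] gives a common subsequence of length 5. The LCS DP gives dp[9][10] = 5, so this is optimal.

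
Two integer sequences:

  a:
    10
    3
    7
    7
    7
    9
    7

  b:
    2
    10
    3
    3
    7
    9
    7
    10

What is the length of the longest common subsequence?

5

Taking 10 at a[1]=b[2], 3 at a[2]=b[4], 7 at a[5]=b[5], 9 at a[6]=b[6], 7 at a[7]=b[7] gives a common subsequence of length 5. dp[7][8] = 5 confirms this is the maximum.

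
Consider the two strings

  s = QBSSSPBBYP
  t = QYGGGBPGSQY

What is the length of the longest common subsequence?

Let dp[i][j] be the LCS length of the first i characters of s and the first j characters of t. dp[i][j] = dp[i-1][j-1]+1 when the i-th and j-th characters match, else max(dp[i-1][j], dp[i][j-1]).
    ·  Q  Y  G  G  G  B  P  G  S  Q  Y
 ·  0  0  0  0  0  0  0  0  0  0  0  0
 Q  0  1  1  1  1  1  1  1  1  1  1  1
 B  0  1  1  1  1  1  2  2  2  2  2  2
 S  0  1  1  1  1  1  2  2  2  3  3  3
 S  0  1  1  1  1  1  2  2  2  3  3  3
 S  0  1  1  1  1  1  2  2  2  3  3  3
 P  0  1  1  1  1  1  2  3  3  3  3  3
 B  0  1  1  1  1  1  2  3  3  3  3  3
 B  0  1  1  1  1  1  2  3  3  3  3  3
 Y  0  1  2  2  2  2  2  3  3  3  3  4
 P  0  1  2  2  2  2  2  3  3  3  3  4
dp[10][11] = 4. One LCS (by backtracking along matches): QBSY.

4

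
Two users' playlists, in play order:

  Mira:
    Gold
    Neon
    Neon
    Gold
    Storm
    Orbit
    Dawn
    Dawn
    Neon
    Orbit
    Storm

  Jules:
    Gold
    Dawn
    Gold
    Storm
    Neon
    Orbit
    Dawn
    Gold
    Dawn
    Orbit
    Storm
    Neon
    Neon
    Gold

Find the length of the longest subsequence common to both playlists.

8

One common subsequence of length 8: Gold at Mira[1]=Jules[1], then Gold at Mira[4]=Jules[3], then Storm at Mira[5]=Jules[4], then Orbit at Mira[6]=Jules[6], then Dawn at Mira[7]=Jules[7], then Dawn at Mira[8]=Jules[9], then Orbit at Mira[10]=Jules[10], then Storm at Mira[11]=Jules[11]. dp[11][14] = 8 confirms this is the maximum.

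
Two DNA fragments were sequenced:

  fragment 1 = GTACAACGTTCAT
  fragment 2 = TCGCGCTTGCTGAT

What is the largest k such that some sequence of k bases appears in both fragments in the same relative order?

Match T at fragment 1[2]=fragment 2[1], then C at fragment 1[4]=fragment 2[2], then C at fragment 1[7]=fragment 2[4], then G at fragment 1[8]=fragment 2[5], then T at fragment 1[9]=fragment 2[7], then T at fragment 1[10]=fragment 2[8], then C at fragment 1[11]=fragment 2[10], then A at fragment 1[12]=fragment 2[13], then T at fragment 1[13]=fragment 2[14] — 9 bases in the same relative order in both. dp[13][14] = 9 confirms this is the maximum.

9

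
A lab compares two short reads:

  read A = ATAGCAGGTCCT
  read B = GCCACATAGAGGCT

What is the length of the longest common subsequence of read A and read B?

One common subsequence of length 9: A at read A[1]=read B[6], T at read A[2]=read B[7], A at read A[3]=read B[8], G at read A[4]=read B[9], A at read A[6]=read B[10], G at read A[7]=read B[11], G at read A[8]=read B[12], C at read A[11]=read B[13], T at read A[12]=read B[14], and the DP table's final entry dp[12][14] is also 9, so no common subsequence is longer.

9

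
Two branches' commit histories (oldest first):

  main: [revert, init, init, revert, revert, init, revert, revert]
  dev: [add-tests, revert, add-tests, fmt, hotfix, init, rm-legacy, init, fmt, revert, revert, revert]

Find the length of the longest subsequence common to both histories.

6

Match revert [1,2], init [2,6], init [3,8], revert [5,10], revert [7,11], revert [8,12] — 6 commits in the same relative order in both. dp[8][12] = 6 confirms this is the maximum.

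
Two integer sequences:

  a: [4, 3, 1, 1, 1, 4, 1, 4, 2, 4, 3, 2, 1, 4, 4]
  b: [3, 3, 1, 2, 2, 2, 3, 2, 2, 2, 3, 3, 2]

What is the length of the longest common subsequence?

Pick 3 at a[2]=b[2], 1 at a[3]=b[3], 2 at a[9]=b[10], 3 at a[11]=b[12], 2 at a[12]=b[13]; all 5 values appear in both, in order. dp[15][13] = 5 confirms this is the maximum.

5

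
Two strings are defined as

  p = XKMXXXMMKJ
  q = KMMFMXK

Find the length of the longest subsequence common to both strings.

5

Let dp[i][j] be the LCS length of the first i characters of p and the first j characters of q. dp[i][j] = dp[i-1][j-1]+1 when the i-th and j-th characters match, else max(dp[i-1][j], dp[i][j-1]).
    ·  K  M  M  F  M  X  K
 ·  0  0  0  0  0  0  0  0
 X  0  0  0  0  0  0  1  1
 K  0  1  1  1  1  1  1  2
 M  0  1  2  2  2  2  2  2
 X  0  1  2  2  2  2  3  3
 X  0  1  2  2  2  2  3  3
 X  0  1  2  2  2  2  3  3
 M  0  1  2  3  3  3  3  3
 M  0  1  2  3  3  4  4  4
 K  0  1  2  3  3  4  4  5
 J  0  1  2  3  3  4  4  5
dp[10][7] = 5. One LCS (by backtracking along matches): KMMMK.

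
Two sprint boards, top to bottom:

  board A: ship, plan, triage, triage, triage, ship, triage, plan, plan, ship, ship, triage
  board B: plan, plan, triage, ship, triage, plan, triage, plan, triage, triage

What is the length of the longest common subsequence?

7

Pick plan [2,2]; then triage [5,3]; then ship [6,4]; then triage [7,5]; then plan [8,6]; then plan [9,8]; then triage [12,10]; all 7 tasks appear in both, in order. The LCS DP gives dp[12][10] = 7, so this is optimal.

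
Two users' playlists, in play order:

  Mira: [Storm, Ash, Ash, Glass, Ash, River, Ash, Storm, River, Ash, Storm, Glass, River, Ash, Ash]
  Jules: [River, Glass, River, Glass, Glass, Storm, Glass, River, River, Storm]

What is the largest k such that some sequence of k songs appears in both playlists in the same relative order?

Pick Storm at Mira[1]=Jules[6]; then Glass at Mira[4]=Jules[7]; then River at Mira[6]=Jules[8]; then River at Mira[9]=Jules[9]; then Storm at Mira[11]=Jules[10]; all 5 songs appear in both, in order, and the DP table's final entry dp[15][10] is also 5, so no common subsequence is longer.

5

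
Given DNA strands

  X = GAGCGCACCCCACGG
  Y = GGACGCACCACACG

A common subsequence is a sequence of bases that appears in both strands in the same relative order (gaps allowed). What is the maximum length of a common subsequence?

Taking G [1,2] → A [2,3] → C [4,4] → G [5,5] → C [6,6] → A [7,7] → C [8,8] → C [9,9] → C [11,11] → A [12,12] → C [13,13] → G [15,14] gives a common subsequence of length 12. The LCS DP gives dp[15][14] = 12, so this is optimal.

12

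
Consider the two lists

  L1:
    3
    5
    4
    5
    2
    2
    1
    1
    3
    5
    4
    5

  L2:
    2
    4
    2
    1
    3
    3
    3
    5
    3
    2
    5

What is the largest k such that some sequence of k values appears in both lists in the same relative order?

One common subsequence of length 6: 4 at L1[3]=L2[2] → 2 at L1[6]=L2[3] → 1 at L1[7]=L2[4] → 3 at L1[9]=L2[7] → 5 at L1[10]=L2[8] → 5 at L1[12]=L2[11], and the DP table's final entry dp[12][11] is also 6, so no common subsequence is longer.

6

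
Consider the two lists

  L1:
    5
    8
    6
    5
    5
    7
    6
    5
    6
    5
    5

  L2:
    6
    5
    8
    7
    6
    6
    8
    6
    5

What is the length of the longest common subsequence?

6

Let dp[i][j] be the LCS length of the first i values of L1 and the first j values of L2. dp[i][j] = dp[i-1][j-1]+1 when the i-th and j-th values match, else max(dp[i-1][j], dp[i][j-1]).
    ·  6  5  8  7  6  6  8  6  5
 ·  0  0  0  0  0  0  0  0  0  0
 5  0  0  1  1  1  1  1  1  1  1
 8  0  0  1  2  2  2  2  2  2  2
 6  0  1  1  2  2  3  3  3  3  3
 5  0  1  2  2  2  3  3  3  3  4
 5  0  1  2  2  2  3  3  3  3  4
 7  0  1  2  2  3  3  3  3  3  4
 6  0  1  2  2  3  4  4  4  4  4
 5  0  1  2  2  3  4  4  4  4  5
 6  0  1  2  2  3  4  5  5  5  5
 5  0  1  2  2  3  4  5  5  5  6
 5  0  1  2  2  3  4  5  5  5  6
dp[11][9] = 6. One LCS (by backtracking along matches): 5, 8, 6, 6, 6, 5.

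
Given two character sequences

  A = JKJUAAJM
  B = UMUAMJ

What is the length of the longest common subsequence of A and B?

3

Taking U [4,3]; then A [5,4]; then J [7,6] gives a common subsequence of length 3, and the DP table's final entry dp[8][6] is also 3, so no common subsequence is longer.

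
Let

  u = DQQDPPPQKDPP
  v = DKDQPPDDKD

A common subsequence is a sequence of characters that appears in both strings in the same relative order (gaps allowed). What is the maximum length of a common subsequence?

6

One common subsequence of length 6: D [1,3], Q [3,4], P [5,5], P [6,6], K [9,9], D [10,10]. The LCS DP gives dp[12][10] = 6, so this is optimal.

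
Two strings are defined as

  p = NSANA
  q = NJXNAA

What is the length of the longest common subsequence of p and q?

3

Pick N [1,4], then A [3,5], then A [5,6]; all 3 characters appear in both, in order, and the DP table's final entry dp[5][6] is also 3, so no common subsequence is longer.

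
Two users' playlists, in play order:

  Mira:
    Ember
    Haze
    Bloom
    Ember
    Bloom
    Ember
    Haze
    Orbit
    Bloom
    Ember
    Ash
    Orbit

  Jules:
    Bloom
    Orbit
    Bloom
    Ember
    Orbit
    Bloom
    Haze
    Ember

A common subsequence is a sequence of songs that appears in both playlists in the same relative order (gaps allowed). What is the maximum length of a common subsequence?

6

Match Bloom [3,1], Bloom [5,3], Ember [6,4], Orbit [8,5], Bloom [9,6], Ember [10,8] — 6 songs in the same relative order in both, and the DP table's final entry dp[12][8] is also 6, so no common subsequence is longer.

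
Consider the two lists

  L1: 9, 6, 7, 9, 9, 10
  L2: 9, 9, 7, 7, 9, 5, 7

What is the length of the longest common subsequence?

Let dp[i][j] be the LCS length of the first i values of L1 and the first j values of L2. dp[i][j] = dp[i-1][j-1]+1 when the i-th and j-th values match, else max(dp[i-1][j], dp[i][j-1]).
    ·  9  9  7  7  9  5  7
 ·  0  0  0  0  0  0  0  0
 9  0  1  1  1  1  1  1  1
 6  0  1  1  1  1  1  1  1
 7  0  1  1  2  2  2  2  2
 9  0  1  2  2  2  3  3  3
 9  0  1  2  2  2  3  3  3
10  0  1  2  2  2  3  3  3
dp[6][7] = 3. One LCS (by backtracking along matches): 9, 7, 9.

3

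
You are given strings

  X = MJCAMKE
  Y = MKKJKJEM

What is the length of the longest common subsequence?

Let dp[i][j] be the LCS length of the first i characters of X and the first j characters of Y. dp[i][j] = dp[i-1][j-1]+1 when the i-th and j-th characters match, else max(dp[i-1][j], dp[i][j-1]).
    ·  M  K  K  J  K  J  E  M
 ·  0  0  0  0  0  0  0  0  0
 M  0  1  1  1  1  1  1  1  1
 J  0  1  1  1  2  2  2  2  2
 C  0  1  1  1  2  2  2  2  2
 A  0  1  1  1  2  2  2  2  2
 M  0  1  1  1  2  2  2  2  3
 K  0  1  2  2  2  3  3  3  3
 E  0  1  2  2  2  3  3  4  4
dp[7][8] = 4. One LCS (by backtracking along matches): MJKE.

4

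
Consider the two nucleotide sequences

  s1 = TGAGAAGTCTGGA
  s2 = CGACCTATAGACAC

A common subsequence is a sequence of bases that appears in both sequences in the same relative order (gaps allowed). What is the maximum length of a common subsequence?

One common subsequence of length 7: G [2,2], A [3,3], A [5,7], A [6,9], G [7,10], C [9,12], A [13,13]. Since dp[13][14] = 7, nothing longer is possible.

7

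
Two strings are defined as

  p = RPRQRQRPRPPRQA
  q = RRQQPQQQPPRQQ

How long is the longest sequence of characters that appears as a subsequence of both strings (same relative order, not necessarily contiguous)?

9

One common subsequence of length 9: R (p #1, q #1) → R (p #3, q #2) → Q (p #4, q #3) → Q (p #6, q #4) → P (p #8, q #5) → P (p #10, q #9) → P (p #11, q #10) → R (p #12, q #11) → Q (p #13, q #13). dp[14][13] = 9 confirms this is the maximum.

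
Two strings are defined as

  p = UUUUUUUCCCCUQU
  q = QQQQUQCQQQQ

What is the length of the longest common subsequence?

3

Pick U [1,5], then C [8,7], then Q [13,11]; all 3 characters appear in both, in order, and the DP table's final entry dp[14][11] is also 3, so no common subsequence is longer.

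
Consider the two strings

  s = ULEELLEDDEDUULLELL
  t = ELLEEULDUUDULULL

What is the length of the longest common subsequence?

11

One common subsequence of length 11: E at s[4]=t[1], then L at s[5]=t[2], then L at s[6]=t[3], then E at s[7]=t[4], then E at s[10]=t[5], then D at s[11]=t[8], then U at s[12]=t[10], then U at s[13]=t[12], then L at s[14]=t[13], then L at s[17]=t[15], then L at s[18]=t[16]. dp[18][16] = 11 confirms this is the maximum.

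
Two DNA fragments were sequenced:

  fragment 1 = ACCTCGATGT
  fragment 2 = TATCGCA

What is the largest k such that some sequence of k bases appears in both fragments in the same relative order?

Let dp[i][j] be the LCS length of the first i bases of fragment 1 and the first j bases of fragment 2. dp[i][j] = dp[i-1][j-1]+1 when the i-th and j-th bases match, else max(dp[i-1][j], dp[i][j-1]).
    ·  T  A  T  C  G  C  A
 ·  0  0  0  0  0  0  0  0
 A  0  0  1  1  1  1  1  1
 C  0  0  1  1  2  2  2  2
 C  0  0  1  1  2  2  3  3
 T  0  1  1  2  2  2  3  3
 C  0  1  1  2  3  3  3  3
 G  0  1  1  2  3  4  4  4
 A  0  1  2  2  3  4  4  5
 T  0  1  2  3  3  4  4  5
 G  0  1  2  3  3  4  4  5
 T  0  1  2  3  3  4  4  5
dp[10][7] = 5. One LCS (by backtracking along matches): ATCGA.

5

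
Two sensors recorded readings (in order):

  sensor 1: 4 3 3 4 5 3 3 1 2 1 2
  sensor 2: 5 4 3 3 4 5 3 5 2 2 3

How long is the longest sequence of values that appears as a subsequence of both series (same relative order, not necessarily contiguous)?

Let dp[i][j] be the LCS length of the first i values of sensor 1 and the first j values of sensor 2. dp[i][j] = dp[i-1][j-1]+1 when the i-th and j-th values match, else max(dp[i-1][j], dp[i][j-1]).
    ·  5  4  3  3  4  5  3  5  2  2  3
 ·  0  0  0  0  0  0  0  0  0  0  0  0
 4  0  0  1  1  1  1  1  1  1  1  1  1
 3  0  0  1  2  2  2  2  2  2  2  2  2
 3  0  0  1  2  3  3  3  3  3  3  3  3
 4  0  0  1  2  3  4  4  4  4  4  4  4
 5  0  1  1  2  3  4  5  5  5  5  5  5
 3  0  1  1  2  3  4  5  6  6  6  6  6
 3  0  1  1  2  3  4  5  6  6  6  6  7
 1  0  1  1  2  3  4  5  6  6  6  6  7
 2  0  1  1  2  3  4  5  6  6  7  7  7
 1  0  1  1  2  3  4  5  6  6  7  7  7
 2  0  1  1  2  3  4  5  6  6  7  8  8
dp[11][11] = 8. One LCS (by backtracking along matches): 4, 3, 3, 4, 5, 3, 2, 2.

8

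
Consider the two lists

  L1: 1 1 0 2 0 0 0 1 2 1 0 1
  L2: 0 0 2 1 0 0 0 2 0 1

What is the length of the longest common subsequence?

8

One common subsequence of length 8: 0 (L1 #3, L2 #2) → 2 (L1 #4, L2 #3) → 0 (L1 #5, L2 #5) → 0 (L1 #6, L2 #6) → 0 (L1 #7, L2 #7) → 2 (L1 #9, L2 #8) → 0 (L1 #11, L2 #9) → 1 (L1 #12, L2 #10). dp[12][10] = 8 confirms this is the maximum.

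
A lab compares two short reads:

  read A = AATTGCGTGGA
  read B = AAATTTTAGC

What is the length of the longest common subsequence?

One common subsequence of length 6: A at read A[1]=read B[2]; then A at read A[2]=read B[3]; then T at read A[3]=read B[6]; then T at read A[4]=read B[7]; then G at read A[5]=read B[9]; then C at read A[6]=read B[10]. Since dp[11][10] = 6, nothing longer is possible.

6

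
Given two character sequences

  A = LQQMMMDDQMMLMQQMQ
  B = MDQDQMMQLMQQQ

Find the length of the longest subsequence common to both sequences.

Match M [6,1] → D [7,2] → D [8,4] → Q [9,5] → M [10,6] → M [11,7] → L [12,9] → M [13,10] → Q [14,11] → Q [15,12] → Q [17,13] — 11 characters in the same relative order in both. dp[17][13] = 11 confirms this is the maximum.

11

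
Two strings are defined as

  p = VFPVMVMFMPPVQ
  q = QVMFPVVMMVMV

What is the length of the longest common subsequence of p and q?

8

One common subsequence of length 8: V [1,2]; then F [2,4]; then P [3,5]; then V [4,7]; then M [5,9]; then V [6,10]; then M [9,11]; then V [12,12]. The LCS DP gives dp[13][12] = 8, so this is optimal.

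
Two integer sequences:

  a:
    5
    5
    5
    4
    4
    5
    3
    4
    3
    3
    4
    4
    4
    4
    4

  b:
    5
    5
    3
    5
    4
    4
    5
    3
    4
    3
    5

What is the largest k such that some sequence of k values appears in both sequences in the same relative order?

One common subsequence of length 9: 5 [1,1], 5 [2,2], 5 [3,4], 4 [4,5], 4 [5,6], 5 [6,7], 3 [7,8], 4 [8,9], 3 [9,10]. The LCS DP gives dp[15][11] = 9, so this is optimal.

9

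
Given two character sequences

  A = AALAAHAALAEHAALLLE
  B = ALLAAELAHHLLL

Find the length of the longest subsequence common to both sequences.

10

Pick A at A[1]=B[1], then L at A[3]=B[3], then A at A[4]=B[4], then A at A[5]=B[5], then L at A[9]=B[7], then A at A[10]=B[8], then H at A[12]=B[10], then L at A[15]=B[11], then L at A[16]=B[12], then L at A[17]=B[13]; all 10 characters appear in both, in order. The LCS DP gives dp[18][13] = 10, so this is optimal.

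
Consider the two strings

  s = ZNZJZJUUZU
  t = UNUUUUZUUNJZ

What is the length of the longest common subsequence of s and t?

Taking N at s[2]=t[2] → Z at s[5]=t[7] → U at s[7]=t[8] → U at s[8]=t[9] → Z at s[9]=t[12] gives a common subsequence of length 5, and the DP table's final entry dp[10][12] is also 5, so no common subsequence is longer.

5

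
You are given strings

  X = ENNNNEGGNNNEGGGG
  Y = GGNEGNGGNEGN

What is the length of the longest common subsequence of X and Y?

8

Pick G (X #7, Y #1) → G (X #8, Y #2) → N (X #11, Y #3) → E (X #12, Y #4) → G (X #13, Y #5) → G (X #14, Y #7) → G (X #15, Y #8) → G (X #16, Y #11); all 8 characters appear in both, in order. dp[16][12] = 8 confirms this is the maximum.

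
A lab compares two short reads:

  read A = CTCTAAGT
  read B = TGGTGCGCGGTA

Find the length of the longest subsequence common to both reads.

Match C (read A #1, read B #6); then C (read A #3, read B #8); then T (read A #4, read B #11); then A (read A #6, read B #12) — 4 bases in the same relative order in both. The LCS DP gives dp[8][12] = 4, so this is optimal.

4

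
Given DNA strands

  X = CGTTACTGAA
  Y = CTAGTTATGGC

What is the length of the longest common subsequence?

7

Let dp[i][j] be the LCS length of the first i bases of X and the first j bases of Y. dp[i][j] = dp[i-1][j-1]+1 when the i-th and j-th bases match, else max(dp[i-1][j], dp[i][j-1]).
    ·  C  T  A  G  T  T  A  T  G  G  C
 ·  0  0  0  0  0  0  0  0  0  0  0  0
 C  0  1  1  1  1  1  1  1  1  1  1  1
 G  0  1  1  1  2  2  2  2  2  2  2  2
 T  0  1  2  2  2  3  3  3  3  3  3  3
 T  0  1  2  2  2  3  4  4  4  4  4  4
 A  0  1  2  3  3  3  4  5  5  5  5  5
 C  0  1  2  3  3  3  4  5  5  5  5  6
 T  0  1  2  3  3  4  4  5  6  6  6  6
 G  0  1  2  3  4  4  4  5  6  7  7  7
 A  0  1  2  3  4  4  4  5  6  7  7  7
 A  0  1  2  3  4  4  4  5  6  7  7  7
dp[10][11] = 7. One LCS (by backtracking along matches): CGTTATG.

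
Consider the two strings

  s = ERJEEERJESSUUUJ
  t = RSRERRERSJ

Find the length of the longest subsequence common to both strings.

6

Let dp[i][j] be the LCS length of the first i characters of s and the first j characters of t. dp[i][j] = dp[i-1][j-1]+1 when the i-th and j-th characters match, else max(dp[i-1][j], dp[i][j-1]).
    ·  R  S  R  E  R  R  E  R  S  J
 ·  0  0  0  0  0  0  0  0  0  0  0
 E  0  0  0  0  1  1  1  1  1  1  1
 R  0  1  1  1  1  2  2  2  2  2  2
 J  0  1  1  1  1  2  2  2  2  2  3
 E  0  1  1  1  2  2  2  3  3  3  3
 E  0  1  1  1  2  2  2  3  3  3  3
 E  0  1  1  1  2  2  2  3  3  3  3
 R  0  1  1  2  2  3  3  3  4  4  4
 J  0  1  1  2  2  3  3  3  4  4  5
 E  0  1  1  2  3  3  3  4  4  4  5
 S  0  1  2  2  3  3  3  4  4  5  5
 S  0  1  2  2  3  3  3  4  4  5  5
 U  0  1  2  2  3  3  3  4  4  5  5
 U  0  1  2  2  3  3  3  4  4  5  5
 U  0  1  2  2  3  3  3  4  4  5  5
 J  0  1  2  2  3  3  3  4  4  5  6
dp[15][10] = 6. One LCS (by backtracking along matches): ERERSJ.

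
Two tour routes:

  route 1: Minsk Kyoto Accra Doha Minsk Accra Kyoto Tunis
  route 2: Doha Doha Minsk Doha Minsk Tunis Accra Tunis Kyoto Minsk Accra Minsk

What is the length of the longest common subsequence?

Taking Minsk (route 1 #1, route 2 #3); then Doha (route 1 #4, route 2 #4); then Minsk (route 1 #5, route 2 #5); then Accra (route 1 #6, route 2 #7); then Kyoto (route 1 #7, route 2 #9) gives a common subsequence of length 5. Since dp[8][12] = 5, nothing longer is possible.

5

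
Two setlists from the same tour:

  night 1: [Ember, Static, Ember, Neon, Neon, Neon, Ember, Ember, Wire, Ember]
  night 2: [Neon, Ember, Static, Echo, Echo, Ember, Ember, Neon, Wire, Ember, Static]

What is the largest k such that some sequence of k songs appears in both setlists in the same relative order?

Match Ember (night 1 #1, night 2 #2), Static (night 1 #2, night 2 #3), Ember (night 1 #3, night 2 #7), Neon (night 1 #6, night 2 #8), Wire (night 1 #9, night 2 #9), Ember (night 1 #10, night 2 #10) — 6 songs in the same relative order in both. Since dp[10][11] = 6, nothing longer is possible.

6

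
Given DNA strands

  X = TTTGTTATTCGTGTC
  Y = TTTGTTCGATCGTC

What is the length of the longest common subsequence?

12

Match T [1,1] → T [2,2] → T [3,3] → G [4,4] → T [5,5] → T [6,6] → A [7,9] → T [9,10] → C [10,11] → G [13,12] → T [14,13] → C [15,14] — 12 bases in the same relative order in both. Since dp[15][14] = 12, nothing longer is possible.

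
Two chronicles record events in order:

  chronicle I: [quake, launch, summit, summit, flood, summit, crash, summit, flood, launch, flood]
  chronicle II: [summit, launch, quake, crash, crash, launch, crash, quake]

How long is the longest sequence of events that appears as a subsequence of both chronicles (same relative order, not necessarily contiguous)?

3

Match quake [1,3], launch [2,6], crash [7,7] — 3 events in the same relative order in both. Since dp[11][8] = 3, nothing longer is possible.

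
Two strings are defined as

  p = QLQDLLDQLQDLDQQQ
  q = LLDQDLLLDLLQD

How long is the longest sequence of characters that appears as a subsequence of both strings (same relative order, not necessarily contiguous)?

One common subsequence of length 9: L (p #2, q #2); then Q (p #3, q #4); then D (p #4, q #5); then L (p #5, q #7); then L (p #6, q #8); then D (p #7, q #9); then L (p #9, q #11); then Q (p #10, q #12); then D (p #13, q #13). dp[16][13] = 9 confirms this is the maximum.

9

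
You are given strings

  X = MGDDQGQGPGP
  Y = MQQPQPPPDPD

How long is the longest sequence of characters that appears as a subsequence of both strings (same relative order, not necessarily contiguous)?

Let dp[i][j] be the LCS length of the first i characters of X and the first j characters of Y. dp[i][j] = dp[i-1][j-1]+1 when the i-th and j-th characters match, else max(dp[i-1][j], dp[i][j-1]).
    ·  M  Q  Q  P  Q  P  P  P  D  P  D
 ·  0  0  0  0  0  0  0  0  0  0  0  0
 M  0  1  1  1  1  1  1  1  1  1  1  1
 G  0  1  1  1  1  1  1  1  1  1  1  1
 D  0  1  1  1  1  1  1  1  1  2  2  2
 D  0  1  1  1  1  1  1  1  1  2  2  3
 Q  0  1  2  2  2  2  2  2  2  2  2  3
 G  0  1  2  2  2  2  2  2  2  2  2  3
 Q  0  1  2  3  3  3  3  3  3  3  3  3
 G  0  1  2  3  3  3  3  3  3  3  3  3
 P  0  1  2  3  4  4  4  4  4  4  4  4
 G  0  1  2  3  4  4  4  4  4  4  4  4
 P  0  1  2  3  4  4  5  5  5  5  5  5
dp[11][11] = 5. One LCS (by backtracking along matches): MQQPP.

5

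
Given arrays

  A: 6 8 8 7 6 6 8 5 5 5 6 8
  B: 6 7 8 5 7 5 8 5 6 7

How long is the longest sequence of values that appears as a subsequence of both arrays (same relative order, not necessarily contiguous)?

Let dp[i][j] be the LCS length of the first i values of A and the first j values of B. dp[i][j] = dp[i-1][j-1]+1 when the i-th and j-th values match, else max(dp[i-1][j], dp[i][j-1]).
    ·  6  7  8  5  7  5  8  5  6  7
 ·  0  0  0  0  0  0  0  0  0  0  0
 6  0  1  1  1  1  1  1  1  1  1  1
 8  0  1  1  2  2  2  2  2  2  2  2
 8  0  1  1  2  2  2  2  3  3  3  3
 7  0  1  2  2  2  3  3  3  3  3  4
 6  0  1  2  2  2  3  3  3  3  4  4
 6  0  1  2  2  2  3  3  3  3  4  4
 8  0  1  2  3  3  3  3  4  4  4  4
 5  0  1  2  3  4  4  4  4  5  5  5
 5  0  1  2  3  4  4  5  5  5  5  5
 5  0  1  2  3  4  4  5  5  6  6  6
 6  0  1  2  3  4  4  5  5  6  7  7
 8  0  1  2  3  4  4  5  6  6  7  7
dp[12][10] = 7. One LCS (by backtracking along matches): 6, 7, 8, 5, 5, 5, 6.

7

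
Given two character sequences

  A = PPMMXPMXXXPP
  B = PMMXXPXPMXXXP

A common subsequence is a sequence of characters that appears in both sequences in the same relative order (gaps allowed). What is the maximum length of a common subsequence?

One common subsequence of length 10: P [2,1] → M [3,2] → M [4,3] → X [5,7] → P [6,8] → M [7,9] → X [8,10] → X [9,11] → X [10,12] → P [12,13]. Since dp[12][13] = 10, nothing longer is possible.

10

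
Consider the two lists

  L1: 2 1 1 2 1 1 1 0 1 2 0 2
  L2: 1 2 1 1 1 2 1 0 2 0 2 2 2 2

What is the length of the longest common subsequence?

One common subsequence of length 9: 2 [1,2], 1 [2,4], 1 [3,5], 2 [4,6], 1 [7,7], 0 [8,8], 2 [10,9], 0 [11,10], 2 [12,14]. dp[12][14] = 9 confirms this is the maximum.

9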